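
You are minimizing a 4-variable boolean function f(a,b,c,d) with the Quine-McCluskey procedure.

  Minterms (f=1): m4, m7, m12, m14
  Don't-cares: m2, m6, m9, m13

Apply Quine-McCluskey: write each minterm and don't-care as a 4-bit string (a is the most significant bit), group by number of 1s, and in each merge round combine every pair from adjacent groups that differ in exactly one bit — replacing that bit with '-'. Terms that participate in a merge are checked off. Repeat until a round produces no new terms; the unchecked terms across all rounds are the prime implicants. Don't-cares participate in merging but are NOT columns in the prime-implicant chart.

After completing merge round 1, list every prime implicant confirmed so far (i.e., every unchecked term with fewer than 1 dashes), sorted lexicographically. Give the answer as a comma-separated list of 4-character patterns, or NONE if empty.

NONE

[col 0] 0010*, 0100*, 0110*, 0111*, 1001*, 1100*, 1101*, 1110*
[col 1] -100*, -110*, 0-10, 01-0*, 011-, 1-01, 11-0*, 110-
[col 2] -1-0
Prime implicants: -1-0, 0-10, 011-, 1-01, 110-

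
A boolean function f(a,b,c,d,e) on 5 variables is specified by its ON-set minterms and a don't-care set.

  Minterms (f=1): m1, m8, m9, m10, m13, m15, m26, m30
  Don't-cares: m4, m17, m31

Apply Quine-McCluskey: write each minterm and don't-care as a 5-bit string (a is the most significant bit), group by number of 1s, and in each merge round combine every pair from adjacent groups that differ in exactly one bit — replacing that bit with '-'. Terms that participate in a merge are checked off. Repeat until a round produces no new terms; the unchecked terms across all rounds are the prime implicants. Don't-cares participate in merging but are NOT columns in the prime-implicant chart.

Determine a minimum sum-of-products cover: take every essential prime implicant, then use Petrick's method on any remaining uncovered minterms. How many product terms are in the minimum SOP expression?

4

Round 0: 00001✓ 00100 01000✓ 01001✓ 01010✓ 01101✓ 01111✓ 10001✓ 11010✓ 11110✓ 11111✓
Round 1: -0001 -1010 -1111 0-001 01-01 010-0 0100- 011-1 11-10 1111-
PIs = {-0001, -1010, -1111, 0-001, 00100, 01-01, 010-0, 0100-, 011-1, 11-10, 1111-}
Coverage chart:
  m1: -0001,0-001
  m8: 010-0,0100-
  m9: 0-001,01-01,0100-
  m10: -1010,010-0
  m13: 01-01,011-1
  m15: -1111,011-1
  m26: -1010,11-10
  m30: 11-10,1111-
(no essential prime implicants)
Petrick residual → 0-001, 010-0, 011-1, 11-10
Min cover (4 terms): a'c'd'e + a'bc'e' + a'bce + abde'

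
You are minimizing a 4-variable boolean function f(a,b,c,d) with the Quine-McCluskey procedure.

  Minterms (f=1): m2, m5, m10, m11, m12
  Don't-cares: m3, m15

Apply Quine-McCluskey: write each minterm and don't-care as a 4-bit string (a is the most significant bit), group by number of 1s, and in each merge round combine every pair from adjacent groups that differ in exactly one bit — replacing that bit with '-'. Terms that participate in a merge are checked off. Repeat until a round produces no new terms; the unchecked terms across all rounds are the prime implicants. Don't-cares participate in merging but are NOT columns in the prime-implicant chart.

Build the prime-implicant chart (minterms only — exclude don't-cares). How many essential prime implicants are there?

Round 0: 0010✓ 0011✓ 0101 1010✓ 1011✓ 1100 1111✓
Round 1: -010✓ -011✓ 001-✓ 1-11 101-✓
Round 2: -01-
PIs = {-01-, 0101, 1-11, 1100}
Coverage chart:
  m2: -01- ←essential
  m5: 0101 ←essential
  m10: -01- ←essential
  m11: -01-,1-11
  m12: 1100 ←essential
Essential: -01-, 0101, 1100

3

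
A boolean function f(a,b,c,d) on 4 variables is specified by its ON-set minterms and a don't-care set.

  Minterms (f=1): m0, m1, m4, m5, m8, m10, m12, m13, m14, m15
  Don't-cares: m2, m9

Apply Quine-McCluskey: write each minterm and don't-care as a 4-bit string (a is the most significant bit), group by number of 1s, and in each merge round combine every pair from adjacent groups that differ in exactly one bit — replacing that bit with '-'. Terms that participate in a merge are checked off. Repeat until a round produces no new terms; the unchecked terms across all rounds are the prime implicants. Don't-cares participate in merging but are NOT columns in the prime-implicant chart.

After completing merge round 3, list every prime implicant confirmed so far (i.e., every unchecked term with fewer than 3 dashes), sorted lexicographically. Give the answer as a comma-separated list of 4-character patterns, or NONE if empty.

-0-0, 1--0, 11--

[col 0] 0000*, 0001*, 0010*, 0100*, 0101*, 1000*, 1001*, 1010*, 1100*, 1101*, 1110*, 1111*
[col 1] -000*, -001*, -010*, -100*, -101*, 0-00*, 0-01*, 00-0*, 000-*, 010-*, 1-00*, 1-01*, 1-10*, 10-0*, 100-*, 11-0*, 11-1*, 110-*, 111-*
[col 2] --00*, --01*, -0-0, -00-*, -10-*, 0-0-*, 1--0, 1-0-*, 11--
[col 3] --0-
Prime implicants: --0-, -0-0, 1--0, 11--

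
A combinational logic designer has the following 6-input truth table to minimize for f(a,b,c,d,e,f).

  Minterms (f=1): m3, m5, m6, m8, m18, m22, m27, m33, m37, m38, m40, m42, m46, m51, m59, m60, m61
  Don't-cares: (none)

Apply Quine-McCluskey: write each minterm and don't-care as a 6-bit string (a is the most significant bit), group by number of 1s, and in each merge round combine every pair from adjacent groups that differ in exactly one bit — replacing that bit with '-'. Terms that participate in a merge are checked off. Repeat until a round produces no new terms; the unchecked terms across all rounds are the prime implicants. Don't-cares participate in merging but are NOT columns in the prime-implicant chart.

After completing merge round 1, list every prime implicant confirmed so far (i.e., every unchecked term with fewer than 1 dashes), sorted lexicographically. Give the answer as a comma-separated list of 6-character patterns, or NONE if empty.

[col 0] 000011, 000101*, 000110*, 001000*, 010010*, 010110*, 011011*, 100001*, 100101*, 100110*, 101000*, 101010*, 101110*, 110011*, 111011*, 111100*, 111101*
[col 1] -00101, -00110, -01000, -11011, 0-0110, 010-10, 10-110, 100-01, 101-10, 1010-0, 11-011, 11110-
Prime implicants: -00101, -00110, -01000, -11011, 0-0110, 000011, 010-10, 10-110, 100-01, 101-10, 1010-0, 11-011, 11110-

000011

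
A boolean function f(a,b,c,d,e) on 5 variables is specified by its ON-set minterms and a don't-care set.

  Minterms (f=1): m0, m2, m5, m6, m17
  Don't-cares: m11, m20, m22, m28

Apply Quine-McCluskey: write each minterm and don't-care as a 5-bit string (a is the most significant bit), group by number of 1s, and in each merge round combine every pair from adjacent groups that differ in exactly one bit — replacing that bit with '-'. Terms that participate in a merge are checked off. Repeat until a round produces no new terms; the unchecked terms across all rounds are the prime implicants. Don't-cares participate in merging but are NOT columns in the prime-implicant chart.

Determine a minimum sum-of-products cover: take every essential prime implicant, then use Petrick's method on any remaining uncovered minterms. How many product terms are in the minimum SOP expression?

size-2^0 implicants → 00000(✓)  00010(✓)  00101  00110(✓)  01011  10001  10100(✓)  10110(✓)  11100(✓)
size-2^1 implicants → -0110  00-10  000-0  1-100  101-0
Unchecked terms (primes): -0110, 00-10, 000-0, 00101, 01011, 1-100, 10001, 101-0
Minterm coverage:
  m0 ⊆ 000-0 [E]
  m2 ⊆ 00-10,000-0
  m5 ⊆ 00101 [E]
  m6 ⊆ -0110,00-10
  m17 ⊆ 10001 [E]
E = {000-0, 00101, 10001}
Petrick residual → -0110
Cover = b'cde' + a'b'c'e' + a'b'cd'e + ab'c'd'e  |cover|=4

4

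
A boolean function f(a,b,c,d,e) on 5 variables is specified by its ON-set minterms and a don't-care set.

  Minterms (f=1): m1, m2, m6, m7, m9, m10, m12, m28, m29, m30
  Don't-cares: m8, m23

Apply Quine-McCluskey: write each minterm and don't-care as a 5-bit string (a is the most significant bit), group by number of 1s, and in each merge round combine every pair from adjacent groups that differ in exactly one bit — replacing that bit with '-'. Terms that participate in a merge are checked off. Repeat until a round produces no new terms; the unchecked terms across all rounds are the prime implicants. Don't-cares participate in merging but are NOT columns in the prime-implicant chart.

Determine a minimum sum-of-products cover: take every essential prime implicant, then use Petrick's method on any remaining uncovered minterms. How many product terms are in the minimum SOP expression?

6

Round 0: 00001✓ 00010✓ 00110✓ 00111✓ 01000✓ 01001✓ 01010✓ 01100✓ 10111✓ 11100✓ 11101✓ 11110✓
Round 1: -0111 -1100 0-001 0-010 00-10 0011- 01-00 010-0 0100- 111-0 1110-
PIs = {-0111, -1100, 0-001, 0-010, 00-10, 0011-, 01-00, 010-0, 0100-, 111-0, 1110-}
Coverage chart:
  m1: 0-001 ←essential
  m2: 0-010,00-10
  m6: 00-10,0011-
  m7: -0111,0011-
  m9: 0-001,0100-
  m10: 0-010,010-0
  m12: -1100,01-00
  m28: -1100,111-0,1110-
  m29: 1110- ←essential
  m30: 111-0 ←essential
Essential: 0-001, 111-0, 1110-
Petrick residual → -1100, 0-010, 0011-
Min cover (6 terms): bcd'e' + a'c'd'e + a'c'de' + a'b'cd + abce' + abcd'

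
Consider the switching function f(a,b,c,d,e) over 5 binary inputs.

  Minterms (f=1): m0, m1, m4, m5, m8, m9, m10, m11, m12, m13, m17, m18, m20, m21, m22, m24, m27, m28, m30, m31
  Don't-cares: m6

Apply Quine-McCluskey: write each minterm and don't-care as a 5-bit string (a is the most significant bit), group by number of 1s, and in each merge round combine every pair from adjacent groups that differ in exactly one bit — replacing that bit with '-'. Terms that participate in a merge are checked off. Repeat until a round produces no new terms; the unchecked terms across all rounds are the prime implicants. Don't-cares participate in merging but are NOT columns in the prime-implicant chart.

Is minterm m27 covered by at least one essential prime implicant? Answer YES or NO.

[col 0] 00000*, 00001*, 00100*, 00101*, 00110*, 01000*, 01001*, 01010*, 01011*, 01100*, 01101*, 10001*, 10010*, 10100*, 10101*, 10110*, 11000*, 11011*, 11100*, 11110*, 11111*
[col 1] -0001*, -0100*, -0101*, -0110*, -1000*, -1011, -1100*, 0-000*, 0-001*, 0-100*, 0-101*, 00-00*, 00-01*, 0000-*, 001-0*, 0010-*, 01-00*, 01-01*, 010-0*, 010-1*, 0100-*, 0101-*, 0110-*, 1-100*, 1-110*, 10-01*, 10-10, 101-0*, 1010-*, 11-00*, 11-11, 111-0*, 1111-
[col 2] --100, -0-01, -01-0, -010-, -1-00, 0--00*, 0--01*, 0-00-*, 0-10-*, 00-0-*, 01-0-*, 010--, 1-1-0
[col 3] 0--0-
Prime implicants: --100, -0-01, -01-0, -010-, -1-00, -1011, 0--0-, 010--, 1-1-0, 10-10, 11-11, 1111-
PI chart (minterm → PIs covering it):
  0 | 0--0-  (sole → essential)
  1 | -0-01,0--0-
  4 | --100,-01-0,-010-,0--0-
  5 | -0-01,-010-,0--0-
  8 | -1-00,0--0-,010--
  9 | 0--0-,010--
  10 | 010--  (sole → essential)
  11 | -1011,010--
  12 | --100,-1-00,0--0-
  13 | 0--0-  (sole → essential)
  17 | -0-01  (sole → essential)
  18 | 10-10  (sole → essential)
  20 | --100,-01-0,-010-,1-1-0
  21 | -0-01,-010-
  22 | -01-0,1-1-0,10-10
  24 | -1-00  (sole → essential)
  27 | -1011,11-11
  28 | --100,-1-00,1-1-0
  30 | 1-1-0,1111-
  31 | 11-11,1111-
Essential prime implicants: -0-01, -1-00, 0--0-, 010--, 10-10

NO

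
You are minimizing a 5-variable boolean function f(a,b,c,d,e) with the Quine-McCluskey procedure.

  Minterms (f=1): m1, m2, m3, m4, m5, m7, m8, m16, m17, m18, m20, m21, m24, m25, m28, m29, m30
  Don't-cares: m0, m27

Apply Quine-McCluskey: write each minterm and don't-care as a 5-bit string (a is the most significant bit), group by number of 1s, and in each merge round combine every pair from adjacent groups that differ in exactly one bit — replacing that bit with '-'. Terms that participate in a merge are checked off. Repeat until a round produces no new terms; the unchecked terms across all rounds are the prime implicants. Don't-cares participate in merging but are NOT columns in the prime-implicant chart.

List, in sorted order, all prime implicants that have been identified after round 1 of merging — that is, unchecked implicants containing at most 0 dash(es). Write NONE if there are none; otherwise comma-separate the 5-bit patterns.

NONE

[col 0] 00000*, 00001*, 00010*, 00011*, 00100*, 00101*, 00111*, 01000*, 10000*, 10001*, 10010*, 10100*, 10101*, 11000*, 11001*, 11011*, 11100*, 11101*, 11110*
[col 1] -0000*, -0001*, -0010*, -0100*, -0101*, -1000*, 0-000*, 00-00*, 00-01*, 00-11*, 000-0*, 000-1*, 0000-*, 0001-*, 001-1*, 0010-*, 1-000*, 1-001*, 1-100*, 1-101*, 10-00*, 10-01*, 100-0*, 1000-*, 1010-*, 11-00*, 11-01*, 110-1, 1100-*, 111-0, 1110-*
[col 2] --000, -0-00*, -0-01*, -00-0, -000-*, -010-*, 00--1, 00-0-*, 000--, 1--00*, 1--01*, 1-00-*, 1-10-*, 10-0-*, 11-0-*
[col 3] -0-0-, 1--0-
Prime implicants: --000, -0-0-, -00-0, 00--1, 000--, 1--0-, 110-1, 111-0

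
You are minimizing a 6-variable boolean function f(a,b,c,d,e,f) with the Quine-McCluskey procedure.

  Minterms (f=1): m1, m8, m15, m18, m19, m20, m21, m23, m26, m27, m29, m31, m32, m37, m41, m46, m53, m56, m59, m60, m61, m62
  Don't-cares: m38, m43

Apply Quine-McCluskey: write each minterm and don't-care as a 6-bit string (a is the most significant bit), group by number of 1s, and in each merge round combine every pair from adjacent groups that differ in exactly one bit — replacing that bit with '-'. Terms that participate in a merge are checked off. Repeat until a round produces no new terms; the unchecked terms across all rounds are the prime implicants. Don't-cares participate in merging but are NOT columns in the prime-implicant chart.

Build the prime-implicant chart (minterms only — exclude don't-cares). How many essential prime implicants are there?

9

[col 0] 000001, 001000, 001111*, 010010*, 010011*, 010100*, 010101*, 010111*, 011010*, 011011*, 011101*, 011111*, 100000, 100101*, 100110*, 101001*, 101011*, 101110*, 110101*, 111000*, 111011*, 111100*, 111101*, 111110*
[col 1] -10101*, -11011, -11101*, 0-1111, 01-010*, 01-011*, 01-101*, 01-111*, 010-11*, 01001-*, 0101-1*, 01010-, 011-11*, 01101-*, 0111-1*, 1-0101, 1-1011, 1-1110, 10-110, 1010-1, 11-101*, 111-00, 1111-0, 11110-
[col 2] -1-101, 01--11, 01-01-, 01-1-1
Prime implicants: -1-101, -11011, 0-1111, 000001, 001000, 01--11, 01-01-, 01-1-1, 01010-, 1-0101, 1-1011, 1-1110, 10-110, 100000, 1010-1, 111-00, 1111-0, 11110-
PI chart (minterm → PIs covering it):
  1 | 000001  (sole → essential)
  8 | 001000  (sole → essential)
  15 | 0-1111  (sole → essential)
  18 | 01-01-  (sole → essential)
  19 | 01--11,01-01-
  20 | 01010-  (sole → essential)
  21 | -1-101,01-1-1,01010-
  23 | 01--11,01-1-1
  26 | 01-01-  (sole → essential)
  27 | -11011,01--11,01-01-
  29 | -1-101,01-1-1
  31 | 0-1111,01--11,01-1-1
  32 | 100000  (sole → essential)
  37 | 1-0101  (sole → essential)
  41 | 1010-1  (sole → essential)
  46 | 1-1110,10-110
  53 | -1-101,1-0101
  56 | 111-00  (sole → essential)
  59 | -11011,1-1011
  60 | 111-00,1111-0,11110-
  61 | -1-101,11110-
  62 | 1-1110,1111-0
Essential prime implicants: 0-1111, 000001, 001000, 01-01-, 01010-, 1-0101, 100000, 1010-1, 111-00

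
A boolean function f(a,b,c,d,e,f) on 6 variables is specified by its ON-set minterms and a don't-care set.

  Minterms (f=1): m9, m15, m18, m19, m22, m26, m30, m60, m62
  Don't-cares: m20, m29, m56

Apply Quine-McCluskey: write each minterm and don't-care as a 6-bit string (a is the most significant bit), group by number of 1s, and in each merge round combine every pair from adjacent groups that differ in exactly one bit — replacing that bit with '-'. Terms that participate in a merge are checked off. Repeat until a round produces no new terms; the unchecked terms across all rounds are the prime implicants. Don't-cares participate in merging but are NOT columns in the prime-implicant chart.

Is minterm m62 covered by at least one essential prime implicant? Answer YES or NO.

NO

Round 0: 001001 001111 010010✓ 010011✓ 010100✓ 010110✓ 011010✓ 011101 011110✓ 111000✓ 111100✓ 111110✓
Round 1: -11110 01-010✓ 01-110✓ 010-10✓ 01001- 0101-0 011-10✓ 111-00 1111-0
Round 2: 01--10
PIs = {-11110, 001001, 001111, 01--10, 01001-, 0101-0, 011101, 111-00, 1111-0}
Coverage chart:
  m9: 001001 ←essential
  m15: 001111 ←essential
  m18: 01--10,01001-
  m19: 01001- ←essential
  m22: 01--10,0101-0
  m26: 01--10 ←essential
  m30: -11110,01--10
  m60: 111-00,1111-0
  m62: -11110,1111-0
Essential: 001001, 001111, 01--10, 01001-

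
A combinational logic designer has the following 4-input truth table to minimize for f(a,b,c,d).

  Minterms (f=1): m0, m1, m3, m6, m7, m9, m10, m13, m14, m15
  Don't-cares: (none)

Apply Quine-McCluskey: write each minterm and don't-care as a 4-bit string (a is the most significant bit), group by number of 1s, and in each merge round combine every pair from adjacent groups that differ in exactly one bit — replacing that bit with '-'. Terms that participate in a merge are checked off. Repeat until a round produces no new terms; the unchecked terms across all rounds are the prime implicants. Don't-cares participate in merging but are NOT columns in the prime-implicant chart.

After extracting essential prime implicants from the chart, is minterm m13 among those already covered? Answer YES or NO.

NO

Round 0: 0000✓ 0001✓ 0011✓ 0110✓ 0111✓ 1001✓ 1010✓ 1101✓ 1110✓ 1111✓
Round 1: -001 -110✓ -111✓ 0-11 00-1 000- 011-✓ 1-01 1-10 11-1 111-✓
Round 2: -11-
PIs = {-001, -11-, 0-11, 00-1, 000-, 1-01, 1-10, 11-1}
Coverage chart:
  m0: 000- ←essential
  m1: -001,00-1,000-
  m3: 0-11,00-1
  m6: -11- ←essential
  m7: -11-,0-11
  m9: -001,1-01
  m10: 1-10 ←essential
  m13: 1-01,11-1
  m14: -11-,1-10
  m15: -11-,11-1
Essential: -11-, 000-, 1-10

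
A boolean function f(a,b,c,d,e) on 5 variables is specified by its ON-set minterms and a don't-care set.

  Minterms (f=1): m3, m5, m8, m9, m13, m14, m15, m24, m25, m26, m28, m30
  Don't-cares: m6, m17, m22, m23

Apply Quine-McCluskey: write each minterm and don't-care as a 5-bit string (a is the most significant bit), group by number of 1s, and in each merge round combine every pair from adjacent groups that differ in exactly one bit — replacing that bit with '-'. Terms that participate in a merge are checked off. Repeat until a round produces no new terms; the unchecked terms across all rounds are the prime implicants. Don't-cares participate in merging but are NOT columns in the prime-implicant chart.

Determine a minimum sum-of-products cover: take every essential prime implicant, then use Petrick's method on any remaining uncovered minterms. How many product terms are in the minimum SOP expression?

5

[col 0] 00011, 00101*, 00110*, 01000*, 01001*, 01101*, 01110*, 01111*, 10001*, 10110*, 10111*, 11000*, 11001*, 11010*, 11100*, 11110*
[col 1] -0110*, -1000*, -1001*, -1110*, 0-101, 0-110*, 01-01, 0100-*, 011-1, 0111-, 1-001, 1-110*, 1011-, 11-00*, 11-10*, 110-0*, 1100-*, 111-0*
[col 2] --110, -100-, 11--0
Prime implicants: --110, -100-, 0-101, 00011, 01-01, 011-1, 0111-, 1-001, 1011-, 11--0
PI chart (minterm → PIs covering it):
  3 | 00011  (sole → essential)
  5 | 0-101  (sole → essential)
  8 | -100-  (sole → essential)
  9 | -100-,01-01
  13 | 0-101,01-01,011-1
  14 | --110,0111-
  15 | 011-1,0111-
  24 | -100-,11--0
  25 | -100-,1-001
  26 | 11--0  (sole → essential)
  28 | 11--0  (sole → essential)
  30 | --110,11--0
Essential prime implicants: -100-, 0-101, 00011, 11--0
Petrick residual → 0111-
Minimum SOP uses 5 PIs: bc'd' + a'cd'e + a'b'c'de + a'bcd + abe'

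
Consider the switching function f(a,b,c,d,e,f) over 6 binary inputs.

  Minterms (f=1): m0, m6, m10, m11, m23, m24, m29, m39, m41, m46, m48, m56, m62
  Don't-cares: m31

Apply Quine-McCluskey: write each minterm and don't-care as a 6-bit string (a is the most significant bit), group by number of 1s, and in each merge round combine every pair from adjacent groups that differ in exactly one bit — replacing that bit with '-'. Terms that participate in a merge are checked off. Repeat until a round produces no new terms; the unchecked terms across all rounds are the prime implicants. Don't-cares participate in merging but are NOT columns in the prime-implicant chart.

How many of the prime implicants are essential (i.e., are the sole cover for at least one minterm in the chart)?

size-2^0 implicants → 000000  000110  001010(✓)  001011(✓)  010111(✓)  011000(✓)  011101(✓)  011111(✓)  100111  101001  101110(✓)  110000(✓)  111000(✓)  111110(✓)
size-2^1 implicants → -11000  00101-  01-111  0111-1  1-1110  11-000
Unchecked terms (primes): -11000, 000000, 000110, 00101-, 01-111, 0111-1, 1-1110, 100111, 101001, 11-000
Minterm coverage:
  m0 ⊆ 000000 [E]
  m6 ⊆ 000110 [E]
  m10 ⊆ 00101- [E]
  m11 ⊆ 00101- [E]
  m23 ⊆ 01-111 [E]
  m24 ⊆ -11000 [E]
  m29 ⊆ 0111-1 [E]
  m39 ⊆ 100111 [E]
  m41 ⊆ 101001 [E]
  m46 ⊆ 1-1110 [E]
  m48 ⊆ 11-000 [E]
  m56 ⊆ -11000,11-000
  m62 ⊆ 1-1110 [E]
E = {-11000, 000000, 000110, 00101-, 01-111, 0111-1, 1-1110, 100111, 101001, 11-000}

10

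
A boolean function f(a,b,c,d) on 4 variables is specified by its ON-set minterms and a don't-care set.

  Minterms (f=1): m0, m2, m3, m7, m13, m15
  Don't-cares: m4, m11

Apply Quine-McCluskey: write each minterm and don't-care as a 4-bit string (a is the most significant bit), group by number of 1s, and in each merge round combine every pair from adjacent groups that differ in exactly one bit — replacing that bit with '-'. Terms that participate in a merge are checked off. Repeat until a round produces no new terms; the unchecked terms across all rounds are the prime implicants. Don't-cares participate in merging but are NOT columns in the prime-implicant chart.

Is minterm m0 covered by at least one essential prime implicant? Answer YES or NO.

[col 0] 0000*, 0010*, 0011*, 0100*, 0111*, 1011*, 1101*, 1111*
[col 1] -011*, -111*, 0-00, 0-11*, 00-0, 001-, 1-11*, 11-1
[col 2] --11
Prime implicants: --11, 0-00, 00-0, 001-, 11-1
PI chart (minterm → PIs covering it):
  0 | 0-00,00-0
  2 | 00-0,001-
  3 | --11,001-
  7 | --11  (sole → essential)
  13 | 11-1  (sole → essential)
  15 | --11,11-1
Essential prime implicants: --11, 11-1

NO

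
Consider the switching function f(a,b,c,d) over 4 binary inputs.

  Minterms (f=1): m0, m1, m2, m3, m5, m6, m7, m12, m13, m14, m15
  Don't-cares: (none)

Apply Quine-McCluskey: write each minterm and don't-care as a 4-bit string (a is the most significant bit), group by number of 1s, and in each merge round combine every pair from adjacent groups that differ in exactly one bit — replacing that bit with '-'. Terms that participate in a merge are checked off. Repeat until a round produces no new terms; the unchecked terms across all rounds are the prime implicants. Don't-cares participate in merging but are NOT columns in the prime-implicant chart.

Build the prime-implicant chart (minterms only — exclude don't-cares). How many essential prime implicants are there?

[col 0] 0000*, 0001*, 0010*, 0011*, 0101*, 0110*, 0111*, 1100*, 1101*, 1110*, 1111*
[col 1] -101*, -110*, -111*, 0-01*, 0-10*, 0-11*, 00-0*, 00-1*, 000-*, 001-*, 01-1*, 011-*, 11-0*, 11-1*, 110-*, 111-*
[col 2] -1-1, -11-, 0--1, 0-1-, 00--, 11--
Prime implicants: -1-1, -11-, 0--1, 0-1-, 00--, 11--
PI chart (minterm → PIs covering it):
  0 | 00--  (sole → essential)
  1 | 0--1,00--
  2 | 0-1-,00--
  3 | 0--1,0-1-,00--
  5 | -1-1,0--1
  6 | -11-,0-1-
  7 | -1-1,-11-,0--1,0-1-
  12 | 11--  (sole → essential)
  13 | -1-1,11--
  14 | -11-,11--
  15 | -1-1,-11-,11--
Essential prime implicants: 00--, 11--

2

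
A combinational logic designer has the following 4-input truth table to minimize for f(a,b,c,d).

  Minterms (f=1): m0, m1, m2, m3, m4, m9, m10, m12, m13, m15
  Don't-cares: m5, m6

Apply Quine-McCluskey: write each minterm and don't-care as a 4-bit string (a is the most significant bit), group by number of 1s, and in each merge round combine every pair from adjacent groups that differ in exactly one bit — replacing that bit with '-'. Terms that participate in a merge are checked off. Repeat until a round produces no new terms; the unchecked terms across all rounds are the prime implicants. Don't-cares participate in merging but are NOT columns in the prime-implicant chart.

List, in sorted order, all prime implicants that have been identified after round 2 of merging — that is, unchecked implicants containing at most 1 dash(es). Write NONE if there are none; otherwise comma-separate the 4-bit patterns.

-010, 11-1

size-2^0 implicants → 0000(✓)  0001(✓)  0010(✓)  0011(✓)  0100(✓)  0101(✓)  0110(✓)  1001(✓)  1010(✓)  1100(✓)  1101(✓)  1111(✓)
size-2^1 implicants → -001(✓)  -010  -100(✓)  -101(✓)  0-00(✓)  0-01(✓)  0-10(✓)  00-0(✓)  00-1(✓)  000-(✓)  001-(✓)  01-0(✓)  010-(✓)  1-01(✓)  11-1  110-(✓)
size-2^2 implicants → --01  -10-  0--0  0-0-  00--
Unchecked terms (primes): --01, -010, -10-, 0--0, 0-0-, 00--, 11-1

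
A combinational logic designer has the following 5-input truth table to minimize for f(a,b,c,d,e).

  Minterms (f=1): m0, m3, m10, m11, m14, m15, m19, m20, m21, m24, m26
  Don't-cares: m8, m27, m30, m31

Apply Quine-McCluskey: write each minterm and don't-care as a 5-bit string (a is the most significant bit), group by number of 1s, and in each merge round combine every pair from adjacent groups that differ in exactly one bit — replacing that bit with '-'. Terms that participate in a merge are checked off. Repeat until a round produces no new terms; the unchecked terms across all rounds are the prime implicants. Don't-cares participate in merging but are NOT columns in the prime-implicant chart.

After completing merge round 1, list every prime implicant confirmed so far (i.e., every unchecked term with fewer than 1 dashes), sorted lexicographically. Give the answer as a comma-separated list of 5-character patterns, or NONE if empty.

Round 0: 00000✓ 00011✓ 01000✓ 01010✓ 01011✓ 01110✓ 01111✓ 10011✓ 10100✓ 10101✓ 11000✓ 11010✓ 11011✓ 11110✓ 11111✓
Round 1: -0011✓ -1000✓ -1010✓ -1011✓ -1110✓ -1111✓ 0-000 0-011✓ 01-10✓ 01-11✓ 010-0✓ 0101-✓ 0111-✓ 1-011✓ 1010- 11-10✓ 11-11✓ 110-0✓ 1101-✓ 1111-✓
Round 2: --011 -1-10✓ -1-11✓ -10-0 -101-✓ -111-✓ 01-1-✓ 11-1-✓
Round 3: -1-1-
PIs = {--011, -1-1-, -10-0, 0-000, 1010-}

NONE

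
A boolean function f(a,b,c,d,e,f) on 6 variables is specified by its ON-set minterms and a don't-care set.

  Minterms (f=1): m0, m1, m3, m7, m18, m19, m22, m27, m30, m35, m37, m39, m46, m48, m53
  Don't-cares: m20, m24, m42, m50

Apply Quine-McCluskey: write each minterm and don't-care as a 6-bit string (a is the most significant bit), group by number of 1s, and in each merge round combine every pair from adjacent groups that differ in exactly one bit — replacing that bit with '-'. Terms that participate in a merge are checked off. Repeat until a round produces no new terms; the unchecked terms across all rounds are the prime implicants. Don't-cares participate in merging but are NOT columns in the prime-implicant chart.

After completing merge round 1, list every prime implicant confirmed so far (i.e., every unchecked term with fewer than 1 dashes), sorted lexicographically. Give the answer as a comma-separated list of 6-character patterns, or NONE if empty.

011000

size-2^0 implicants → 000000(✓)  000001(✓)  000011(✓)  000111(✓)  010010(✓)  010011(✓)  010100(✓)  010110(✓)  011000  011011(✓)  011110(✓)  100011(✓)  100101(✓)  100111(✓)  101010(✓)  101110(✓)  110000(✓)  110010(✓)  110101(✓)
size-2^1 implicants → -00011(✓)  -00111(✓)  -10010  0-0011  000-11(✓)  0000-1  00000-  01-011  01-110  010-10  01001-  0101-0  1-0101  100-11(✓)  1001-1  101-10  1100-0
size-2^2 implicants → -00-11
Unchecked terms (primes): -00-11, -10010, 0-0011, 0000-1, 00000-, 01-011, 01-110, 010-10, 01001-, 0101-0, 011000, 1-0101, 1001-1, 101-10, 1100-0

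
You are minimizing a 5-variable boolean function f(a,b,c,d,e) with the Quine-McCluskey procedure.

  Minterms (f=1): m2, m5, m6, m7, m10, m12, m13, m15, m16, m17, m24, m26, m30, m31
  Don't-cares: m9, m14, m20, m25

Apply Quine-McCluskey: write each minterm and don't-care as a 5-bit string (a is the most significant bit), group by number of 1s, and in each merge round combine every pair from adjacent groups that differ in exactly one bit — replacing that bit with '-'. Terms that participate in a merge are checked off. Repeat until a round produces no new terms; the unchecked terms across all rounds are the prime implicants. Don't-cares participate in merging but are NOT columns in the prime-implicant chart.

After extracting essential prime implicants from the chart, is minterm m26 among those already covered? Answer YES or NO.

NO

size-2^0 implicants → 00010(✓)  00101(✓)  00110(✓)  00111(✓)  01001(✓)  01010(✓)  01100(✓)  01101(✓)  01110(✓)  01111(✓)  10000(✓)  10001(✓)  10100(✓)  11000(✓)  11001(✓)  11010(✓)  11110(✓)  11111(✓)
size-2^1 implicants → -1001  -1010(✓)  -1110(✓)  -1111(✓)  0-010(✓)  0-101(✓)  0-110(✓)  0-111(✓)  00-10(✓)  001-1(✓)  0011-(✓)  01-01  01-10(✓)  011-0(✓)  011-1(✓)  0110-(✓)  0111-(✓)  1-000(✓)  1-001(✓)  10-00  1000-(✓)  11-10(✓)  110-0  1100-(✓)  1111-(✓)
size-2^2 implicants → -1-10  -111-  0--10  0-1-1  0-11-  011--  1-00-
Unchecked terms (primes): -1-10, -1001, -111-, 0--10, 0-1-1, 0-11-, 01-01, 011--, 1-00-, 10-00, 110-0
Minterm coverage:
  m2 ⊆ 0--10 [E]
  m5 ⊆ 0-1-1 [E]
  m6 ⊆ 0--10,0-11-
  m7 ⊆ 0-1-1,0-11-
  m10 ⊆ -1-10,0--10
  m12 ⊆ 011-- [E]
  m13 ⊆ 0-1-1,01-01,011--
  m15 ⊆ -111-,0-1-1,0-11-,011--
  m16 ⊆ 1-00-,10-00
  m17 ⊆ 1-00- [E]
  m24 ⊆ 1-00-,110-0
  m26 ⊆ -1-10,110-0
  m30 ⊆ -1-10,-111-
  m31 ⊆ -111- [E]
E = {-111-, 0--10, 0-1-1, 011--, 1-00-}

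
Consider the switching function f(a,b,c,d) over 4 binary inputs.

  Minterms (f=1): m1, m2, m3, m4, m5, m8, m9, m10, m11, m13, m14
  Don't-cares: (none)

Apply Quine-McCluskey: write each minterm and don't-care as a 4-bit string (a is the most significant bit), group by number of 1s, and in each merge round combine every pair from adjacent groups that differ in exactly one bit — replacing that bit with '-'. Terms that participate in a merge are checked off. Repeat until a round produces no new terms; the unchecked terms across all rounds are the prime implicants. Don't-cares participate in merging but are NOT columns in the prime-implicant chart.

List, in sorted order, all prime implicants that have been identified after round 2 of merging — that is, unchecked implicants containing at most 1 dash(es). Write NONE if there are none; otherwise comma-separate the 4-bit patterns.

size-2^0 implicants → 0001(✓)  0010(✓)  0011(✓)  0100(✓)  0101(✓)  1000(✓)  1001(✓)  1010(✓)  1011(✓)  1101(✓)  1110(✓)
size-2^1 implicants → -001(✓)  -010(✓)  -011(✓)  -101(✓)  0-01(✓)  00-1(✓)  001-(✓)  010-  1-01(✓)  1-10  10-0(✓)  10-1(✓)  100-(✓)  101-(✓)
size-2^2 implicants → --01  -0-1  -01-  10--
Unchecked terms (primes): --01, -0-1, -01-, 010-, 1-10, 10--

010-, 1-10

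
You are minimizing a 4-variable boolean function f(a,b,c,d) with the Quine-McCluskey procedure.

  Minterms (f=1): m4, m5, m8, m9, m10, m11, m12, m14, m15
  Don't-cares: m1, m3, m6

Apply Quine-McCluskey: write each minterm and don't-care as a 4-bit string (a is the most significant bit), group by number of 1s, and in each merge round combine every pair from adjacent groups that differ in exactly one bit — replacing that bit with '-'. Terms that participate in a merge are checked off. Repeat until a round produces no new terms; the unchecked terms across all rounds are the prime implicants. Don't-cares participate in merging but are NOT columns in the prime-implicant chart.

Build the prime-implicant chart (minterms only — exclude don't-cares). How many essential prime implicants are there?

Round 0: 0001✓ 0011✓ 0100✓ 0101✓ 0110✓ 1000✓ 1001✓ 1010✓ 1011✓ 1100✓ 1110✓ 1111✓
Round 1: -001✓ -011✓ -100✓ -110✓ 0-01 00-1✓ 01-0✓ 010- 1-00✓ 1-10✓ 1-11✓ 10-0✓ 10-1✓ 100-✓ 101-✓ 11-0✓ 111-✓
Round 2: -0-1 -1-0 1--0 1-1- 10--
PIs = {-0-1, -1-0, 0-01, 010-, 1--0, 1-1-, 10--}
Coverage chart:
  m4: -1-0,010-
  m5: 0-01,010-
  m8: 1--0,10--
  m9: -0-1,10--
  m10: 1--0,1-1-,10--
  m11: -0-1,1-1-,10--
  m12: -1-0,1--0
  m14: -1-0,1--0,1-1-
  m15: 1-1- ←essential
Essential: 1-1-

1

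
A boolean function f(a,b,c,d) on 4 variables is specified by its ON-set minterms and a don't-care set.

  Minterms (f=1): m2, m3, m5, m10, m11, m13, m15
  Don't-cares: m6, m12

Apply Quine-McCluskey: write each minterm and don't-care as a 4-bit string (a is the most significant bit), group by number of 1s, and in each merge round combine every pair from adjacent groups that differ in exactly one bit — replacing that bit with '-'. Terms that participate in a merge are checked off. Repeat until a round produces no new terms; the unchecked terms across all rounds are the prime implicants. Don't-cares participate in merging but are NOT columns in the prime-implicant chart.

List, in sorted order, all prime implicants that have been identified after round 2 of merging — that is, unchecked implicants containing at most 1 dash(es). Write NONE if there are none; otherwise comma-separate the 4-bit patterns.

[col 0] 0010*, 0011*, 0101*, 0110*, 1010*, 1011*, 1100*, 1101*, 1111*
[col 1] -010*, -011*, -101, 0-10, 001-*, 1-11, 101-*, 11-1, 110-
[col 2] -01-
Prime implicants: -01-, -101, 0-10, 1-11, 11-1, 110-

-101, 0-10, 1-11, 11-1, 110-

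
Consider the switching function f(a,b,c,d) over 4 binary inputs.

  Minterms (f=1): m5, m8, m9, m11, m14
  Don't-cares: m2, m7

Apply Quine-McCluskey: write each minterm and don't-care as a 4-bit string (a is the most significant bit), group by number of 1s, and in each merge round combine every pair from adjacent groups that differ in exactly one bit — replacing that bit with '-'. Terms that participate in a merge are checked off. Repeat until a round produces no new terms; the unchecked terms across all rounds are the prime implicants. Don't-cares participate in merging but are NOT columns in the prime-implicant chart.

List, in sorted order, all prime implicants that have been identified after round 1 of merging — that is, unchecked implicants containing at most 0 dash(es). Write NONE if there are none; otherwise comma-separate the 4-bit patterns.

Round 0: 0010 0101✓ 0111✓ 1000✓ 1001✓ 1011✓ 1110
Round 1: 01-1 10-1 100-
PIs = {0010, 01-1, 10-1, 100-, 1110}

0010, 1110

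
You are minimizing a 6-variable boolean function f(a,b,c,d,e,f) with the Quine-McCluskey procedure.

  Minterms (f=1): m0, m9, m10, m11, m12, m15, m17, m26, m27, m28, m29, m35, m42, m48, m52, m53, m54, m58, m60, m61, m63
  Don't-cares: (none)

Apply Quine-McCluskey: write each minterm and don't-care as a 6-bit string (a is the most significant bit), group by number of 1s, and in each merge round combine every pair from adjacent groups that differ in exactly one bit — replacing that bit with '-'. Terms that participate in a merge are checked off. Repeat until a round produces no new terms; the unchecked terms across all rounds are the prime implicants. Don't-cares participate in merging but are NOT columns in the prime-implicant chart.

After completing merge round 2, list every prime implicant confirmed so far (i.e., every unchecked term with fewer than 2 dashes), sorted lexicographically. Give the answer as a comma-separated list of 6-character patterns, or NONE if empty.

0-1100, 000000, 001-11, 0010-1, 010001, 100011, 110-00, 1101-0, 1111-1

size-2^0 implicants → 000000  001001(✓)  001010(✓)  001011(✓)  001100(✓)  001111(✓)  010001  011010(✓)  011011(✓)  011100(✓)  011101(✓)  100011  101010(✓)  110000(✓)  110100(✓)  110101(✓)  110110(✓)  111010(✓)  111100(✓)  111101(✓)  111111(✓)
size-2^1 implicants → -01010(✓)  -11010(✓)  -11100(✓)  -11101(✓)  0-1010(✓)  0-1011(✓)  0-1100  001-11  0010-1  00101-(✓)  01101-(✓)  01110-(✓)  1-1010(✓)  11-100(✓)  11-101(✓)  110-00  1101-0  11010-(✓)  1111-1  11110-(✓)
size-2^2 implicants → --1010  -1110-  0-101-  11-10-
Unchecked terms (primes): --1010, -1110-, 0-101-, 0-1100, 000000, 001-11, 0010-1, 010001, 100011, 11-10-, 110-00, 1101-0, 1111-1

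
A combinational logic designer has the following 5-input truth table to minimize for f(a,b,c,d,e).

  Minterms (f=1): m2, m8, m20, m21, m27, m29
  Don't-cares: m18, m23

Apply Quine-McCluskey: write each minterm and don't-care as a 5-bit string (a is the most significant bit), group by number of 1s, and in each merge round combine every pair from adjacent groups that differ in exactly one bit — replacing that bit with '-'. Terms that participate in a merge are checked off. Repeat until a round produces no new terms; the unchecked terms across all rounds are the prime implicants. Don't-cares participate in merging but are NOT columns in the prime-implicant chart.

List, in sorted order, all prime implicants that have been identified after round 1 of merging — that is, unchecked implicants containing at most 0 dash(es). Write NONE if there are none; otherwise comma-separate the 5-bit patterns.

[col 0] 00010*, 01000, 10010*, 10100*, 10101*, 10111*, 11011, 11101*
[col 1] -0010, 1-101, 101-1, 1010-
Prime implicants: -0010, 01000, 1-101, 101-1, 1010-, 11011

01000, 11011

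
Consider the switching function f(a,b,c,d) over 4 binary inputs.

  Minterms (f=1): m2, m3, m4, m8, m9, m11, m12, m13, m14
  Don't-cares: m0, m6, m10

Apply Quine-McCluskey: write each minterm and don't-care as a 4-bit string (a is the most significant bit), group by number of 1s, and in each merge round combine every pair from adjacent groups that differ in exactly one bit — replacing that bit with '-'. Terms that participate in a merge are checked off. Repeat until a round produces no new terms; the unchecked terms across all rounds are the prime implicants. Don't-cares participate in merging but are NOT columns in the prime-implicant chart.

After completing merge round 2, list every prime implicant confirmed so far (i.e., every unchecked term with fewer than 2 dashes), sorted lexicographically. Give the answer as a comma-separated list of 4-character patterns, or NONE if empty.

NONE

size-2^0 implicants → 0000(✓)  0010(✓)  0011(✓)  0100(✓)  0110(✓)  1000(✓)  1001(✓)  1010(✓)  1011(✓)  1100(✓)  1101(✓)  1110(✓)
size-2^1 implicants → -000(✓)  -010(✓)  -011(✓)  -100(✓)  -110(✓)  0-00(✓)  0-10(✓)  00-0(✓)  001-(✓)  01-0(✓)  1-00(✓)  1-01(✓)  1-10(✓)  10-0(✓)  10-1(✓)  100-(✓)  101-(✓)  11-0(✓)  110-(✓)
size-2^2 implicants → --00(✓)  --10(✓)  -0-0(✓)  -01-  -1-0(✓)  0--0(✓)  1--0(✓)  1-0-  10--
size-2^3 implicants → ---0
Unchecked terms (primes): ---0, -01-, 1-0-, 10--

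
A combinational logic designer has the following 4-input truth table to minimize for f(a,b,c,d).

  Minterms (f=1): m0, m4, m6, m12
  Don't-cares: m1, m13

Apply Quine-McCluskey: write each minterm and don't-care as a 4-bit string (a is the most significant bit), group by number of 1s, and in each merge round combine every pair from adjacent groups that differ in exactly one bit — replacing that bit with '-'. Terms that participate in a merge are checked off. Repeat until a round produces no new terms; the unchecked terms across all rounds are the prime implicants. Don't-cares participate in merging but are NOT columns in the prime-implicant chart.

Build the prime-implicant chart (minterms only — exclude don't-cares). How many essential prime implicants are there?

1

Round 0: 0000✓ 0001✓ 0100✓ 0110✓ 1100✓ 1101✓
Round 1: -100 0-00 000- 01-0 110-
PIs = {-100, 0-00, 000-, 01-0, 110-}
Coverage chart:
  m0: 0-00,000-
  m4: -100,0-00,01-0
  m6: 01-0 ←essential
  m12: -100,110-
Essential: 01-0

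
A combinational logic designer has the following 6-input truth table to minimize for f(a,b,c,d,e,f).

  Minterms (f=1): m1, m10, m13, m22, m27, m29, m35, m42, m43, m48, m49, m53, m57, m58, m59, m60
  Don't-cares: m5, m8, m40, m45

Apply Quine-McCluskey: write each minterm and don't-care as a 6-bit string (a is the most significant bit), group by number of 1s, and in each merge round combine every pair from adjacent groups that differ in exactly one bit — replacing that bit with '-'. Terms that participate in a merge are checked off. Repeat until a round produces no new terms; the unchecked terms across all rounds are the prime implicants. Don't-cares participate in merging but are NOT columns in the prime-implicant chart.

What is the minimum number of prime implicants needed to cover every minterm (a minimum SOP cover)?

Round 0: 000001✓ 000101✓ 001000✓ 001010✓ 001101✓ 010110 011011✓ 011101✓ 100011✓ 101000✓ 101010✓ 101011✓ 101101✓ 110000✓ 110001✓ 110101✓ 111001✓ 111010✓ 111011✓ 111100
Round 1: -01000✓ -01010✓ -01101 -11011 0-1101 00-101 000-01 0010-0✓ 1-1010✓ 1-1011✓ 10-011 1010-0✓ 10101-✓ 11-001 110-01 11000- 1110-1 11101-✓
Round 2: -010-0 1-101-
PIs = {-010-0, -01101, -11011, 0-1101, 00-101, 000-01, 010110, 1-101-, 10-011, 11-001, 110-01, 11000-, 1110-1, 111100}
Coverage chart:
  m1: 000-01 ←essential
  m10: -010-0 ←essential
  m13: -01101,0-1101,00-101
  m22: 010110 ←essential
  m27: -11011 ←essential
  m29: 0-1101 ←essential
  m35: 10-011 ←essential
  m42: -010-0,1-101-
  m43: 1-101-,10-011
  m48: 11000- ←essential
  m49: 11-001,110-01,11000-
  m53: 110-01 ←essential
  m57: 11-001,1110-1
  m58: 1-101- ←essential
  m59: -11011,1-101-,1110-1
  m60: 111100 ←essential
Essential: -010-0, -11011, 0-1101, 000-01, 010110, 1-101-, 10-011, 110-01, 11000-, 111100
Petrick residual → 11-001
Min cover (11 terms): b'cd'f' + bcd'ef + a'cde'f + a'b'c'e'f + a'bc'def' + acd'e + ab'd'ef + abd'e'f + abc'e'f + abc'd'e' + abcde'f'

11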